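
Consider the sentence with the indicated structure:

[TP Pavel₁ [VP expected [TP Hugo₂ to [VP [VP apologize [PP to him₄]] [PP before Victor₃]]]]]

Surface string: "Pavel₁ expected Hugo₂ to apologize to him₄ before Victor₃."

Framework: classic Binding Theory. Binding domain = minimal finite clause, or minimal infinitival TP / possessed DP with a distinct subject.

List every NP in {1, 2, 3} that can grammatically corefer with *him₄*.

{1, 3}

*him* is a pronoun, so Principle B applies: it must be free in its binding domain.
Binding domain of *him₄*: the embedded TP, whose subject is Hugo₂.
*Pavel₁* c-commands the pronoun but from outside its binding domain, and is not c-commanded by it → coindexation permitted.
*Hugo₂* c-commands the pronoun within its binding domain → coindexation would violate Principle B.
*Victor₃* and the pronoun do not c-command one another → neither Principle B nor Principle C is at stake; coindexation permitted.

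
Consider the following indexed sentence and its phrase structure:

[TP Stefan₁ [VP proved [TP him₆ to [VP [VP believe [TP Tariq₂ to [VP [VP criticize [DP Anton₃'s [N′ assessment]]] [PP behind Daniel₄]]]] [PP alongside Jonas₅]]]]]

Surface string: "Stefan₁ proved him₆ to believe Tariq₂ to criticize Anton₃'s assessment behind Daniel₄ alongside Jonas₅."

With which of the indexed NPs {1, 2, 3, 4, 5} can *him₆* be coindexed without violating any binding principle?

*him* is a pronoun, so Principle B applies: it must be free in its binding domain.
Binding domain of *him₆*: the matrix TP, whose subject is Stefan₁.
*Stefan₁* c-commands the pronoun within its binding domain → coindexation would violate Principle B.
*Tariq₂*: the pronoun c-commands this R-expression → coindexation would violate Principle C on *Tariq₂*.
*Anton₃*: the pronoun c-commands this R-expression → coindexation would violate Principle C on *Anton₃*.
*Daniel₄*: the pronoun c-commands this R-expression → coindexation would violate Principle C on *Daniel₄*.
*Jonas₅*: the pronoun c-commands this R-expression → coindexation would violate Principle C on *Jonas₅*.

none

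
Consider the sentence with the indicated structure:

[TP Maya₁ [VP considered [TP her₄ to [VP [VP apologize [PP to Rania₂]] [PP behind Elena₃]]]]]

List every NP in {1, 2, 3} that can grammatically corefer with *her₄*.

none

*her* is a pronoun, so Principle B applies: it must be free in its binding domain.
Binding domain of *her₄*: the matrix TP, whose subject is Maya₁.
*Maya₁* c-commands the pronoun within its binding domain → coindexation would violate Principle B.
*Rania₂*: the pronoun c-commands this R-expression → coindexation would violate Principle C on *Rania₂*.
*Elena₃*: the pronoun c-commands this R-expression → coindexation would violate Principle C on *Elena₃*.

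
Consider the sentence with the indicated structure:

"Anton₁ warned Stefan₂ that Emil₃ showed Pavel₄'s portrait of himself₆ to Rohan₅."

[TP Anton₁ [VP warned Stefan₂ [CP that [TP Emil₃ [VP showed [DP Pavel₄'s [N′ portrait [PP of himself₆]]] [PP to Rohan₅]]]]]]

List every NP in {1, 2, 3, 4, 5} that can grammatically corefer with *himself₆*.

*himself* is an anaphor, so Principle A applies: it must be bound in its binding domain.
Binding domain of *himself₆*: the possessed DP, whose subject is Pavel₄.
*Anton₁* c-commands the anaphor but is outside its binding domain → cannot satisfy Principle A.
*Stefan₂* c-commands the anaphor but is outside its binding domain → cannot satisfy Principle A.
*Emil₃* c-commands the anaphor but is outside its binding domain → cannot satisfy Principle A.
*Pavel₄* c-commands the anaphor within its binding domain → licit binder.
*Rohan₅* does not c-command the anaphor → cannot bind it.

{4}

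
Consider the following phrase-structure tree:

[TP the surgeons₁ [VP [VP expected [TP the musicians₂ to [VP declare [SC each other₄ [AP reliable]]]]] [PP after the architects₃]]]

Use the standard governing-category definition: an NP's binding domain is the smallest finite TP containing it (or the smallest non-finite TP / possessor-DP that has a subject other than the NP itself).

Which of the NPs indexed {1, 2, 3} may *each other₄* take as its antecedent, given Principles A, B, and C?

{2}

*each other* is an anaphor, so Principle A applies: it must be bound in its binding domain.
Binding domain of *each other₄*: the embedded TP, whose subject is the musicians₂.
*the surgeons₁* c-commands the anaphor but is outside its binding domain → cannot satisfy Principle A.
*the musicians₂* c-commands the anaphor within its binding domain → licit binder.
*the architects₃* does not c-command the anaphor → cannot bind it.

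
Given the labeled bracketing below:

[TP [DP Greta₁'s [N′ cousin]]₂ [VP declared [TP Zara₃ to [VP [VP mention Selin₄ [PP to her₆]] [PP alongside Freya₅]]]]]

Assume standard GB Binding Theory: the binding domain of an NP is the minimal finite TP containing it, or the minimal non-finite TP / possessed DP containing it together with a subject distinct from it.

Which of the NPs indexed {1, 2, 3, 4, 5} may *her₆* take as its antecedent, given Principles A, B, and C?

{1, 2, 5}

*her* is a pronoun, so Principle B applies: it must be free in its binding domain.
Binding domain of *her₆*: the embedded TP, whose subject is Zara₃.
*Greta₁* and the pronoun do not c-command one another → neither Principle B nor Principle C is at stake; coindexation permitted.
*[Greta₁'s cousin]₂* c-commands the pronoun but from outside its binding domain, and is not c-commanded by it → coindexation permitted.
*Zara₃* c-commands the pronoun within its binding domain → coindexation would violate Principle B.
*Selin₄* c-commands the pronoun within its binding domain → coindexation would violate Principle B.
*Freya₅* and the pronoun do not c-command one another → neither Principle B nor Principle C is at stake; coindexation permitted.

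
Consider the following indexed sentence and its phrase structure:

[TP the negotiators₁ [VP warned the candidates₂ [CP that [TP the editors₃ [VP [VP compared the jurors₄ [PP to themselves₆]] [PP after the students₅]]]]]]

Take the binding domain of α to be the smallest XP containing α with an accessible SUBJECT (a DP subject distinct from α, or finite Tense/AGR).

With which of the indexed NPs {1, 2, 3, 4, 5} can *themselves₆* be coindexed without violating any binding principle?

{3, 4}

*themselves* is an anaphor, so Principle A applies: it must be bound in its binding domain.
Binding domain of *themselves₆*: the embedded TP, whose subject is the editors₃.
*the negotiators₁* c-commands the anaphor but is outside its binding domain → cannot satisfy Principle A.
*the candidates₂* c-commands the anaphor but is outside its binding domain → cannot satisfy Principle A.
*the editors₃* c-commands the anaphor within its binding domain → licit binder.
*the jurors₄* c-commands the anaphor within its binding domain → licit binder.
*the students₅* does not c-command the anaphor → cannot bind it.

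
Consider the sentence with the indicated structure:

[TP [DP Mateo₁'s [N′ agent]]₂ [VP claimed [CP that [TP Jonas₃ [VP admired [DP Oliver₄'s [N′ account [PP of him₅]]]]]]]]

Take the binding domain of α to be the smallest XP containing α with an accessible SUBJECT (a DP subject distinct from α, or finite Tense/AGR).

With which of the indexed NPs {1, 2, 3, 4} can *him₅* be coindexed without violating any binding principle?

{1, 2, 3}

*him* is a pronoun, so Principle B applies: it must be free in its binding domain.
Binding domain of *him₅*: the possessed DP, whose subject is Oliver₄.
*Mateo₁* and the pronoun do not c-command one another → neither Principle B nor Principle C is at stake; coindexation permitted.
*[Mateo₁'s agent]₂* c-commands the pronoun but from outside its binding domain, and is not c-commanded by it → coindexation permitted.
*Jonas₃* c-commands the pronoun but from outside its binding domain, and is not c-commanded by it → coindexation permitted.
*Oliver₄* c-commands the pronoun within its binding domain → coindexation would violate Principle B.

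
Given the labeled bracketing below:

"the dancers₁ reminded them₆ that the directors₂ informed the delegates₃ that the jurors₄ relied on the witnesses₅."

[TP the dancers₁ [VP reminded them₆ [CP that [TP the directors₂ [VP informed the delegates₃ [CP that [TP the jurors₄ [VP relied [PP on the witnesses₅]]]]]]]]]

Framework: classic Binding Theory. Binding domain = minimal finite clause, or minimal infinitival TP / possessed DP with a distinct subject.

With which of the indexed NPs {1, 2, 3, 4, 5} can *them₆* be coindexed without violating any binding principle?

*them* is a pronoun, so Principle B applies: it must be free in its binding domain.
Binding domain of *them₆*: the matrix TP, whose subject is the dancers₁.
*the dancers₁* c-commands the pronoun within its binding domain → coindexation would violate Principle B.
*the directors₂*: the pronoun c-commands this R-expression → coindexation would violate Principle C on *the directors₂*.
*the delegates₃*: the pronoun c-commands this R-expression → coindexation would violate Principle C on *the delegates₃*.
*the jurors₄*: the pronoun c-commands this R-expression → coindexation would violate Principle C on *the jurors₄*.
*the witnesses₅*: the pronoun c-commands this R-expression → coindexation would violate Principle C on *the witnesses₅*.

none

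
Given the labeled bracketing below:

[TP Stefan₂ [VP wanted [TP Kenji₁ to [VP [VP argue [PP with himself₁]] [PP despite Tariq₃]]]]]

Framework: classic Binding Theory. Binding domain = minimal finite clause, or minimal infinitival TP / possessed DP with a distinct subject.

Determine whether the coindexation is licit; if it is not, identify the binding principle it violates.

grammatical

The two coindexed NPs are *Kenji₁* and *himself₁*.
*himself₁* is an anaphor; its binding domain is the embedded TP, whose subject is Kenji₁. *Kenji₁* c-commands it within that domain and shares its index, so Principle A is satisfied.
*Kenji₁* is an R-expression; *himself₁* does not c-command it, and no other NP shares its index, so Principle C is satisfied.
All principles are respected.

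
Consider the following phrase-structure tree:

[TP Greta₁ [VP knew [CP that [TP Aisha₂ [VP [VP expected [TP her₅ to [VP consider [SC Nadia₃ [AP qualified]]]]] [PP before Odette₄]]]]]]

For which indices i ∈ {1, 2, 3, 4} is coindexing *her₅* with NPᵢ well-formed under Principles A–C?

{1, 4}

*her* is a pronoun, so Principle B applies: it must be free in its binding domain.
Binding domain of *her₅*: the embedded TP, whose subject is Aisha₂.
*Greta₁* c-commands the pronoun but from outside its binding domain, and is not c-commanded by it → coindexation permitted.
*Aisha₂* c-commands the pronoun within its binding domain → coindexation would violate Principle B.
*Nadia₃*: the pronoun c-commands this R-expression → coindexation would violate Principle C on *Nadia₃*.
*Odette₄* and the pronoun do not c-command one another → neither Principle B nor Principle C is at stake; coindexation permitted.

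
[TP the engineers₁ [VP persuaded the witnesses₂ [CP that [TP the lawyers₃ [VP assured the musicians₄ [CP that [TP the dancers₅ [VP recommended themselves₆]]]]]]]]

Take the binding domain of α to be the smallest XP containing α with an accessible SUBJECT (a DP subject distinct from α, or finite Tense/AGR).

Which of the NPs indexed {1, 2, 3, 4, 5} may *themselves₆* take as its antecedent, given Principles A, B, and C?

*themselves* is an anaphor, so Principle A applies: it must be bound in its binding domain.
Binding domain of *themselves₆*: the embedded TP, whose subject is the dancers₅.
*the engineers₁* c-commands the anaphor but is outside its binding domain → cannot satisfy Principle A.
*the witnesses₂* c-commands the anaphor but is outside its binding domain → cannot satisfy Principle A.
*the lawyers₃* c-commands the anaphor but is outside its binding domain → cannot satisfy Principle A.
*the musicians₄* c-commands the anaphor but is outside its binding domain → cannot satisfy Principle A.
*the dancers₅* c-commands the anaphor within its binding domain → licit binder.

{5}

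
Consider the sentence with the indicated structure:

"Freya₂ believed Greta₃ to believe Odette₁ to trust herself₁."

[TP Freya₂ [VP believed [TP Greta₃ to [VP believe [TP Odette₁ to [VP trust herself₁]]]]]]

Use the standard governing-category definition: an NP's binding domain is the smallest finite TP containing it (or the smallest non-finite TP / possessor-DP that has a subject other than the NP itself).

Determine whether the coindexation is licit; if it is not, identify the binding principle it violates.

The two coindexed NPs are *Odette₁* and *herself₁*.
*herself₁* is an anaphor; its binding domain is the embedded TP, whose subject is Odette₁. *Odette₁* c-commands it within that domain and shares its index, so Principle A is satisfied.
*Odette₁* is an R-expression; *herself₁* does not c-command it, and no other NP shares its index, so Principle C is satisfied.
All principles are respected.

grammatical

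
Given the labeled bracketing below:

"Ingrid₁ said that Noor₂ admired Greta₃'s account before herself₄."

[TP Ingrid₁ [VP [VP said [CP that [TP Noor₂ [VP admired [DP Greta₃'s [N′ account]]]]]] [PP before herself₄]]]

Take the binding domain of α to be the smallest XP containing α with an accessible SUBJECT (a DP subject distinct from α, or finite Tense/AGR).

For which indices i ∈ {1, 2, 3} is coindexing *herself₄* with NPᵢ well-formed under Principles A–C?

{1}

*herself* is an anaphor, so Principle A applies: it must be bound in its binding domain.
Binding domain of *herself₄*: the matrix TP, whose subject is Ingrid₁.
*Ingrid₁* c-commands the anaphor within its binding domain → licit binder.
*Noor₂* does not c-command the anaphor → cannot bind it.
*Greta₃* does not c-command the anaphor → cannot bind it.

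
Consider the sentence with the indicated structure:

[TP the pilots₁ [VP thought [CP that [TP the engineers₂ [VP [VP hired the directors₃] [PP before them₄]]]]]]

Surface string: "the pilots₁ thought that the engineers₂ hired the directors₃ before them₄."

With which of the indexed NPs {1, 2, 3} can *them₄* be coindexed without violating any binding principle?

*them* is a pronoun, so Principle B applies: it must be free in its binding domain.
Binding domain of *them₄*: the embedded TP, whose subject is the engineers₂.
*the pilots₁* c-commands the pronoun but from outside its binding domain, and is not c-commanded by it → coindexation permitted.
*the engineers₂* c-commands the pronoun within its binding domain → coindexation would violate Principle B.
*the directors₃* and the pronoun do not c-command one another → neither Principle B nor Principle C is at stake; coindexation permitted.

{1, 3}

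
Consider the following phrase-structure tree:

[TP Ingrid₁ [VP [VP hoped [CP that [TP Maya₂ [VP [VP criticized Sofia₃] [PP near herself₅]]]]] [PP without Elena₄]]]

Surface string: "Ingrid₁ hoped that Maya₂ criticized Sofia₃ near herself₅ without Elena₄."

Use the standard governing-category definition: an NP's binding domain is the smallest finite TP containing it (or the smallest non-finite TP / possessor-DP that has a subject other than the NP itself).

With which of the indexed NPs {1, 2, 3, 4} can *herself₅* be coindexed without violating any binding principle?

{2}

*herself* is an anaphor, so Principle A applies: it must be bound in its binding domain.
Binding domain of *herself₅*: the embedded TP, whose subject is Maya₂.
*Ingrid₁* c-commands the anaphor but is outside its binding domain → cannot satisfy Principle A.
*Maya₂* c-commands the anaphor within its binding domain → licit binder.
*Sofia₃* does not c-command the anaphor → cannot bind it.
*Elena₄* does not c-command the anaphor → cannot bind it.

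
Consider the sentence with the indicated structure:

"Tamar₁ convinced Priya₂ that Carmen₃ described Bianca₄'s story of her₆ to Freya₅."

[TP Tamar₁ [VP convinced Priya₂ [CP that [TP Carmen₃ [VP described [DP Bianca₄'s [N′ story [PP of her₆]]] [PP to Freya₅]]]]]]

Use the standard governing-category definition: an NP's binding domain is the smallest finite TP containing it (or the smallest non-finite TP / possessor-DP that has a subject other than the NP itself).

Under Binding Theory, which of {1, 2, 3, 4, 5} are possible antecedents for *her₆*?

*her* is a pronoun, so Principle B applies: it must be free in its binding domain.
Binding domain of *her₆*: the possessed DP, whose subject is Bianca₄.
*Tamar₁* c-commands the pronoun but from outside its binding domain, and is not c-commanded by it → coindexation permitted.
*Priya₂* c-commands the pronoun but from outside its binding domain, and is not c-commanded by it → coindexation permitted.
*Carmen₃* c-commands the pronoun but from outside its binding domain, and is not c-commanded by it → coindexation permitted.
*Bianca₄* c-commands the pronoun within its binding domain → coindexation would violate Principle B.
*Freya₅* and the pronoun do not c-command one another → neither Principle B nor Principle C is at stake; coindexation permitted.

{1, 2, 3, 5}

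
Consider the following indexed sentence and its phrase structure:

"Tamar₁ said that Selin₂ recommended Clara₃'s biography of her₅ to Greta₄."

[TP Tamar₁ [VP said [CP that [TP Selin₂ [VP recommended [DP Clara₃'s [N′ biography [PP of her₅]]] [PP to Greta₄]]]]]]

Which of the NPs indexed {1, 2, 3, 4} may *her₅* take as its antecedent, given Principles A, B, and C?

{1, 2, 4}

*her* is a pronoun, so Principle B applies: it must be free in its binding domain.
Binding domain of *her₅*: the possessed DP, whose subject is Clara₃.
*Tamar₁* c-commands the pronoun but from outside its binding domain, and is not c-commanded by it → coindexation permitted.
*Selin₂* c-commands the pronoun but from outside its binding domain, and is not c-commanded by it → coindexation permitted.
*Clara₃* c-commands the pronoun within its binding domain → coindexation would violate Principle B.
*Greta₄* and the pronoun do not c-command one another → neither Principle B nor Principle C is at stake; coindexation permitted.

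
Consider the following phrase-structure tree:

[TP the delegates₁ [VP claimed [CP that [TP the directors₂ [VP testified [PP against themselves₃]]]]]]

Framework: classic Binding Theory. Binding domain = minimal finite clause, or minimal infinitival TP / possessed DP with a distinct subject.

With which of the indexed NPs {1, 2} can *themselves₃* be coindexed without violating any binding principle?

*themselves* is an anaphor, so Principle A applies: it must be bound in its binding domain.
Binding domain of *themselves₃*: the embedded TP, whose subject is the directors₂.
*the delegates₁* c-commands the anaphor but is outside its binding domain → cannot satisfy Principle A.
*the directors₂* c-commands the anaphor within its binding domain → licit binder.

{2}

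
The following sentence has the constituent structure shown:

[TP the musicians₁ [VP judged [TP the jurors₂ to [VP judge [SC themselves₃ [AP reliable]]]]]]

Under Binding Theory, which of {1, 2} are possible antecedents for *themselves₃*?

*themselves* is an anaphor, so Principle A applies: it must be bound in its binding domain.
Binding domain of *themselves₃*: the embedded TP, whose subject is the jurors₂.
*the musicians₁* c-commands the anaphor but is outside its binding domain → cannot satisfy Principle A.
*the jurors₂* c-commands the anaphor within its binding domain → licit binder.

{2}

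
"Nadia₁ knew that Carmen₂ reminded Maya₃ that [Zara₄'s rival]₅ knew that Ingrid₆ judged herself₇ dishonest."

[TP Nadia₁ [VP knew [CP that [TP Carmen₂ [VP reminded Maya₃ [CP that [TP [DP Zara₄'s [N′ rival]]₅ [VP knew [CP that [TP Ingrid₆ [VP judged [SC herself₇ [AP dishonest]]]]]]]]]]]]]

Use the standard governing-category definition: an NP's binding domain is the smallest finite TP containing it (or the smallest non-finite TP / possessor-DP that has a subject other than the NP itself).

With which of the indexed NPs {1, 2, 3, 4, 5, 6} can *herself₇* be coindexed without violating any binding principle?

{6}

*herself* is an anaphor, so Principle A applies: it must be bound in its binding domain.
Binding domain of *herself₇*: the embedded TP, whose subject is Ingrid₆.
*Nadia₁* c-commands the anaphor but is outside its binding domain → cannot satisfy Principle A.
*Carmen₂* c-commands the anaphor but is outside its binding domain → cannot satisfy Principle A.
*Maya₃* c-commands the anaphor but is outside its binding domain → cannot satisfy Principle A.
*Zara₄* does not c-command the anaphor → cannot bind it.
*[Zara₄'s rival]₅* c-commands the anaphor but is outside its binding domain → cannot satisfy Principle A.
*Ingrid₆* c-commands the anaphor within its binding domain → licit binder.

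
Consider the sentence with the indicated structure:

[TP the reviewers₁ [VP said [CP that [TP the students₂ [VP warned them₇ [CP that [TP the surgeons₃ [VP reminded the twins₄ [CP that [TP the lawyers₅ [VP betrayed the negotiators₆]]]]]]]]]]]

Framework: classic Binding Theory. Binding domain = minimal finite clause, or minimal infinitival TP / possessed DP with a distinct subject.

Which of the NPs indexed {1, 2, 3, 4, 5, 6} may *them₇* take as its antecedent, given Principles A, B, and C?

*them* is a pronoun, so Principle B applies: it must be free in its binding domain.
Binding domain of *them₇*: the embedded TP, whose subject is the students₂.
*the reviewers₁* c-commands the pronoun but from outside its binding domain, and is not c-commanded by it → coindexation permitted.
*the students₂* c-commands the pronoun within its binding domain → coindexation would violate Principle B.
*the surgeons₃*: the pronoun c-commands this R-expression → coindexation would violate Principle C on *the surgeons₃*.
*the twins₄*: the pronoun c-commands this R-expression → coindexation would violate Principle C on *the twins₄*.
*the lawyers₅*: the pronoun c-commands this R-expression → coindexation would violate Principle C on *the lawyers₅*.
*the negotiators₆*: the pronoun c-commands this R-expression → coindexation would violate Principle C on *the negotiators₆*.

{1}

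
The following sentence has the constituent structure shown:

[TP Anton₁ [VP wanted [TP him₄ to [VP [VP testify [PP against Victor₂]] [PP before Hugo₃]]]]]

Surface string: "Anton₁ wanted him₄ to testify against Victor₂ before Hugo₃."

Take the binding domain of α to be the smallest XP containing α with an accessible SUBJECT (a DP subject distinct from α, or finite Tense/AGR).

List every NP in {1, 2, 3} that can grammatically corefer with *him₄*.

none

*him* is a pronoun, so Principle B applies: it must be free in its binding domain.
Binding domain of *him₄*: the matrix TP, whose subject is Anton₁.
*Anton₁* c-commands the pronoun within its binding domain → coindexation would violate Principle B.
*Victor₂*: the pronoun c-commands this R-expression → coindexation would violate Principle C on *Victor₂*.
*Hugo₃*: the pronoun c-commands this R-expression → coindexation would violate Principle C on *Hugo₃*.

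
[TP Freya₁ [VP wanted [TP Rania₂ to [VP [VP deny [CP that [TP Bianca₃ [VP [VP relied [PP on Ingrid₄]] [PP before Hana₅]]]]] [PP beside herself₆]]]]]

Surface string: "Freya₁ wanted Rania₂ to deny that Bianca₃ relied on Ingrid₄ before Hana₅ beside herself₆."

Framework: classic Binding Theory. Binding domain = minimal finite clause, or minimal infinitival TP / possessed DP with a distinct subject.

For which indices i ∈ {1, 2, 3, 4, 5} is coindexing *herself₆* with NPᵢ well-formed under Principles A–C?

*herself* is an anaphor, so Principle A applies: it must be bound in its binding domain.
Binding domain of *herself₆*: the embedded TP, whose subject is Rania₂.
*Freya₁* c-commands the anaphor but is outside its binding domain → cannot satisfy Principle A.
*Rania₂* c-commands the anaphor within its binding domain → licit binder.
*Bianca₃* does not c-command the anaphor → cannot bind it.
*Ingrid₄* does not c-command the anaphor → cannot bind it.
*Hana₅* does not c-command the anaphor → cannot bind it.

{2}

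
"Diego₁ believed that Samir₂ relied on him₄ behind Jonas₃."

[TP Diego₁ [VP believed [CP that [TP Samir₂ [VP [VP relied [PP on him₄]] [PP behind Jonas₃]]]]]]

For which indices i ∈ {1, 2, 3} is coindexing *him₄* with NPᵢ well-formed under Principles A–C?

{1, 3}

*him* is a pronoun, so Principle B applies: it must be free in its binding domain.
Binding domain of *him₄*: the embedded TP, whose subject is Samir₂.
*Diego₁* c-commands the pronoun but from outside its binding domain, and is not c-commanded by it → coindexation permitted.
*Samir₂* c-commands the pronoun within its binding domain → coindexation would violate Principle B.
*Jonas₃* and the pronoun do not c-command one another → neither Principle B nor Principle C is at stake; coindexation permitted.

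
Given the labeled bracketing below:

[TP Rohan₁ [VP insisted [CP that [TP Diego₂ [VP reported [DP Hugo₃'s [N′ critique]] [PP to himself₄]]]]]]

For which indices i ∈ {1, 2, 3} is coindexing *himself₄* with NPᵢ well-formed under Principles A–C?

*himself* is an anaphor, so Principle A applies: it must be bound in its binding domain.
Binding domain of *himself₄*: the embedded TP, whose subject is Diego₂.
*Rohan₁* c-commands the anaphor but is outside its binding domain → cannot satisfy Principle A.
*Diego₂* c-commands the anaphor within its binding domain → licit binder.
*Hugo₃* does not c-command the anaphor → cannot bind it.

{2}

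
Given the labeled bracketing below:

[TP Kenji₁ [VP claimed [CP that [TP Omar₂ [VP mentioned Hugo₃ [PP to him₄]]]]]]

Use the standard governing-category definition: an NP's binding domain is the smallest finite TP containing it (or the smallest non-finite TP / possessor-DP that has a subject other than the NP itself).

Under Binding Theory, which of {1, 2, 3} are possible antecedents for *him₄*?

{1}

*him* is a pronoun, so Principle B applies: it must be free in its binding domain.
Binding domain of *him₄*: the embedded TP, whose subject is Omar₂.
*Kenji₁* c-commands the pronoun but from outside its binding domain, and is not c-commanded by it → coindexation permitted.
*Omar₂* c-commands the pronoun within its binding domain → coindexation would violate Principle B.
*Hugo₃* c-commands the pronoun within its binding domain → coindexation would violate Principle B.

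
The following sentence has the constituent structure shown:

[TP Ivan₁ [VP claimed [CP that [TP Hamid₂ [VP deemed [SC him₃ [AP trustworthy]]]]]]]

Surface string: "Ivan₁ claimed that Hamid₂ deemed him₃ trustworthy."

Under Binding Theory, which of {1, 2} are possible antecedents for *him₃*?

*him* is a pronoun, so Principle B applies: it must be free in its binding domain.
Binding domain of *him₃*: the embedded TP, whose subject is Hamid₂.
*Ivan₁* c-commands the pronoun but from outside its binding domain, and is not c-commanded by it → coindexation permitted.
*Hamid₂* c-commands the pronoun within its binding domain → coindexation would violate Principle B.

{1}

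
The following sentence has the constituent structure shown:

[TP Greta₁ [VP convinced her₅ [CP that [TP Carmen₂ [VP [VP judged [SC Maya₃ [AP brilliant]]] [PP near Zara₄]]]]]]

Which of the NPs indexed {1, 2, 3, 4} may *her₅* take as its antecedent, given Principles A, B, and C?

none

*her* is a pronoun, so Principle B applies: it must be free in its binding domain.
Binding domain of *her₅*: the matrix TP, whose subject is Greta₁.
*Greta₁* c-commands the pronoun within its binding domain → coindexation would violate Principle B.
*Carmen₂*: the pronoun c-commands this R-expression → coindexation would violate Principle C on *Carmen₂*.
*Maya₃*: the pronoun c-commands this R-expression → coindexation would violate Principle C on *Maya₃*.
*Zara₄*: the pronoun c-commands this R-expression → coindexation would violate Principle C on *Zara₄*.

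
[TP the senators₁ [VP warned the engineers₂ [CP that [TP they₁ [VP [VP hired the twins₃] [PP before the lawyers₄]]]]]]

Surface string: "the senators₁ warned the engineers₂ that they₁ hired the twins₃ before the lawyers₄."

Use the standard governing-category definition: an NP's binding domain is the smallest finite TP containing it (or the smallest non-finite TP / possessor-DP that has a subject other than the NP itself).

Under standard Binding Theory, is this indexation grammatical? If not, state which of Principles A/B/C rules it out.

The two coindexed NPs are *the senators₁* and *they₁*.
*they₁* is a pronoun; nothing c-commands it within its binding domain (the embedded TP.), so Principle B holds trivially.
*the senators₁* is an R-expression; *they₁* does not c-command it, and no other NP shares its index, so Principle C is satisfied.
All principles are respected.

grammatical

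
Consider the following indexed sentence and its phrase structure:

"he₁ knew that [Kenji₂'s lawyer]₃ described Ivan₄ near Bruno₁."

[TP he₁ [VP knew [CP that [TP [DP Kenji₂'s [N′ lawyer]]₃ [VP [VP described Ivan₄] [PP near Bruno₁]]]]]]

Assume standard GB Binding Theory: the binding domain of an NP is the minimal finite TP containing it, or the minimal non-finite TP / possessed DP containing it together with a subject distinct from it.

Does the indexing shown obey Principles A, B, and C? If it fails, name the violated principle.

The two coindexed NPs are *he₁* and *Bruno₁*.
*Bruno₁* is an R-expression. Principle C requires it to be free everywhere.
*he₁* c-commands it and carries the same index.
The R-expression is bound → Principle C violation.

Principle C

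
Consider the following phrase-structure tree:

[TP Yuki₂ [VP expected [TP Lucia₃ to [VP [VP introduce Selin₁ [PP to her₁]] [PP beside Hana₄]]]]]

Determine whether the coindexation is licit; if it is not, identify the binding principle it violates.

The two coindexed NPs are *Selin₁* and *her₁*.
*her₁* is a pronoun. Its binding domain is the embedded TP, whose subject is Lucia₃.
*Selin₁* c-commands it within that domain and carries the same index.
The pronoun is locally bound → Principle B violation.

Principle B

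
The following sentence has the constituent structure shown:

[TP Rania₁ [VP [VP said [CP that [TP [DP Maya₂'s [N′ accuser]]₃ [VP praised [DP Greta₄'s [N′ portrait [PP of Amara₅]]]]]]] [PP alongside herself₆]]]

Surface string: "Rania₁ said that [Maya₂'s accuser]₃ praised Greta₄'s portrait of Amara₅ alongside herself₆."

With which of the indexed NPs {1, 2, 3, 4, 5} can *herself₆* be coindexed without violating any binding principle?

*herself* is an anaphor, so Principle A applies: it must be bound in its binding domain.
Binding domain of *herself₆*: the matrix TP, whose subject is Rania₁.
*Rania₁* c-commands the anaphor within its binding domain → licit binder.
*Maya₂* does not c-command the anaphor → cannot bind it.
*[Maya₂'s accuser]₃* does not c-command the anaphor → cannot bind it.
*Greta₄* does not c-command the anaphor → cannot bind it.
*Amara₅* does not c-command the anaphor → cannot bind it.

{1}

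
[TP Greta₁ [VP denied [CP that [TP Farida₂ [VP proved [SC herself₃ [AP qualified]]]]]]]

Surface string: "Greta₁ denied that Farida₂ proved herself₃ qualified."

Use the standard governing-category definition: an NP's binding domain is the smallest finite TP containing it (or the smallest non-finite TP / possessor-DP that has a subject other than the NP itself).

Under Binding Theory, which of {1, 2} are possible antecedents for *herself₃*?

*herself* is an anaphor, so Principle A applies: it must be bound in its binding domain.
Binding domain of *herself₃*: the embedded TP, whose subject is Farida₂.
*Greta₁* c-commands the anaphor but is outside its binding domain → cannot satisfy Principle A.
*Farida₂* c-commands the anaphor within its binding domain → licit binder.

{2}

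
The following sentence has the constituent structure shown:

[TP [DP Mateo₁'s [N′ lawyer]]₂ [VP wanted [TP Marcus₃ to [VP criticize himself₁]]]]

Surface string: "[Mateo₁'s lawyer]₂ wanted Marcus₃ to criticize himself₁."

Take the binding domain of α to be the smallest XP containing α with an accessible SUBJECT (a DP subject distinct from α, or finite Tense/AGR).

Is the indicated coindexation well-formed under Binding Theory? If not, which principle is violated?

Principle A

The two coindexed NPs are *Mateo₁* and *himself₁*.
*himself₁* is an anaphor. Principle A requires it to be bound within its binding domain — the embedded TP, whose subject is Marcus₃.
Within that domain it is c-commanded by *Marcus₃*, which does not share its index.
*Mateo₁* does not c-command the anaphor at all.
The anaphor is unbound in its domain → Principle A violation.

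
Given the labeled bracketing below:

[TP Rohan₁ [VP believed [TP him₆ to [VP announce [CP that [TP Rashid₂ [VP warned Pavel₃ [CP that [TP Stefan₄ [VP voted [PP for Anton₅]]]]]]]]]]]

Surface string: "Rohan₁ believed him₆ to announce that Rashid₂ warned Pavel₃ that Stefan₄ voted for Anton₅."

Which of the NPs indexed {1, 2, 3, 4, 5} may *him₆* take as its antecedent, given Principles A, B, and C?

none

*him* is a pronoun, so Principle B applies: it must be free in its binding domain.
Binding domain of *him₆*: the matrix TP, whose subject is Rohan₁.
*Rohan₁* c-commands the pronoun within its binding domain → coindexation would violate Principle B.
*Rashid₂*: the pronoun c-commands this R-expression → coindexation would violate Principle C on *Rashid₂*.
*Pavel₃*: the pronoun c-commands this R-expression → coindexation would violate Principle C on *Pavel₃*.
*Stefan₄*: the pronoun c-commands this R-expression → coindexation would violate Principle C on *Stefan₄*.
*Anton₅*: the pronoun c-commands this R-expression → coindexation would violate Principle C on *Anton₅*.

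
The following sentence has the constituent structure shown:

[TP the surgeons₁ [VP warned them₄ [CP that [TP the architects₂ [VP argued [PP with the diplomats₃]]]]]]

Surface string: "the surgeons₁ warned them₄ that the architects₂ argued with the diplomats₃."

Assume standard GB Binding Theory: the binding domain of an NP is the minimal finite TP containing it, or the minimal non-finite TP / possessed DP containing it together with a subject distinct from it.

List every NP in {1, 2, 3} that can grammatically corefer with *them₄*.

none

*them* is a pronoun, so Principle B applies: it must be free in its binding domain.
Binding domain of *them₄*: the matrix TP, whose subject is the surgeons₁.
*the surgeons₁* c-commands the pronoun within its binding domain → coindexation would violate Principle B.
*the architects₂*: the pronoun c-commands this R-expression → coindexation would violate Principle C on *the architects₂*.
*the diplomats₃*: the pronoun c-commands this R-expression → coindexation would violate Principle C on *the diplomats₃*.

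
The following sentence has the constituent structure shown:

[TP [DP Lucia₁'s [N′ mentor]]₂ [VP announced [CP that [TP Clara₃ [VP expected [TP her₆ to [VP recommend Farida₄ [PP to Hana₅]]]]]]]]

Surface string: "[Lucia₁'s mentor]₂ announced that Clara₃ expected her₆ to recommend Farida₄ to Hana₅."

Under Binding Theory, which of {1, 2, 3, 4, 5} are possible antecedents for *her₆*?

{1, 2}

*her* is a pronoun, so Principle B applies: it must be free in its binding domain.
Binding domain of *her₆*: the embedded TP, whose subject is Clara₃.
*Lucia₁* and the pronoun do not c-command one another → neither Principle B nor Principle C is at stake; coindexation permitted.
*[Lucia₁'s mentor]₂* c-commands the pronoun but from outside its binding domain, and is not c-commanded by it → coindexation permitted.
*Clara₃* c-commands the pronoun within its binding domain → coindexation would violate Principle B.
*Farida₄*: the pronoun c-commands this R-expression → coindexation would violate Principle C on *Farida₄*.
*Hana₅*: the pronoun c-commands this R-expression → coindexation would violate Principle C on *Hana₅*.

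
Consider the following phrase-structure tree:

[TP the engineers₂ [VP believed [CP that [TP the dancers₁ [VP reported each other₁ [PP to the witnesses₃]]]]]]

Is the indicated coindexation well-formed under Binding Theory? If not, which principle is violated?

The two coindexed NPs are *the dancers₁* and *each other₁*.
*each other₁* is an anaphor; its binding domain is the embedded TP, whose subject is the dancers₁. *the dancers₁* c-commands it within that domain and shares its index, so Principle A is satisfied.
*the dancers₁* is an R-expression; *each other₁* does not c-command it, and no other NP shares its index, so Principle C is satisfied.
All principles are respected.

grammatical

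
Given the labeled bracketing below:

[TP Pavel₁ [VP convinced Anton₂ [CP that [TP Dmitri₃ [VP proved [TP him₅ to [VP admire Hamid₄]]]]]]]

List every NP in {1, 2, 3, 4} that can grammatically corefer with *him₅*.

{1, 2}

*him* is a pronoun, so Principle B applies: it must be free in its binding domain.
Binding domain of *him₅*: the embedded TP, whose subject is Dmitri₃.
*Pavel₁* c-commands the pronoun but from outside its binding domain, and is not c-commanded by it → coindexation permitted.
*Anton₂* c-commands the pronoun but from outside its binding domain, and is not c-commanded by it → coindexation permitted.
*Dmitri₃* c-commands the pronoun within its binding domain → coindexation would violate Principle B.
*Hamid₄*: the pronoun c-commands this R-expression → coindexation would violate Principle C on *Hamid₄*.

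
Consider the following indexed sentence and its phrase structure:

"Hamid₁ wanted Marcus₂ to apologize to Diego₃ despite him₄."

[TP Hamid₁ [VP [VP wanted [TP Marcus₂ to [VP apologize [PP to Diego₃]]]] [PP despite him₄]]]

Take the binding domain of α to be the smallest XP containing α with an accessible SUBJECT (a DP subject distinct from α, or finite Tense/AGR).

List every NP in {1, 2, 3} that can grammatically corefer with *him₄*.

{2, 3}

*him* is a pronoun, so Principle B applies: it must be free in its binding domain.
Binding domain of *him₄*: the matrix TP, whose subject is Hamid₁.
*Hamid₁* c-commands the pronoun within its binding domain → coindexation would violate Principle B.
*Marcus₂* and the pronoun do not c-command one another → neither Principle B nor Principle C is at stake; coindexation permitted.
*Diego₃* and the pronoun do not c-command one another → neither Principle B nor Principle C is at stake; coindexation permitted.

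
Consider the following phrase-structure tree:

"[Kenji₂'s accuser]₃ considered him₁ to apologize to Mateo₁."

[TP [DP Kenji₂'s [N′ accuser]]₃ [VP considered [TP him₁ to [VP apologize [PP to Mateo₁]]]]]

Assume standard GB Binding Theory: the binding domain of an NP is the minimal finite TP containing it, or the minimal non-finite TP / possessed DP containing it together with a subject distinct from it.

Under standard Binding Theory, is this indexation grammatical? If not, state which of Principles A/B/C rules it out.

The two coindexed NPs are *him₁* and *Mateo₁*.
*Mateo₁* is an R-expression. Principle C requires it to be free everywhere.
*him₁* c-commands it and carries the same index.
The R-expression is bound → Principle C violation.

Principle C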